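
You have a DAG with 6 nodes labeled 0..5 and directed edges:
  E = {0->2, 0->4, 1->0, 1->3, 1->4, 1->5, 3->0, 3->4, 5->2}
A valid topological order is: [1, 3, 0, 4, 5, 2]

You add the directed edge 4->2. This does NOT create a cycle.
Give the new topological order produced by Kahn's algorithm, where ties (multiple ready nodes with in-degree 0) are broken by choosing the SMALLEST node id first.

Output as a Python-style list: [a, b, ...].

Old toposort: [1, 3, 0, 4, 5, 2]
Added edge: 4->2
Position of 4 (3) < position of 2 (5). Old order still valid.
Run Kahn's algorithm (break ties by smallest node id):
  initial in-degrees: [2, 0, 3, 1, 3, 1]
  ready (indeg=0): [1]
  pop 1: indeg[0]->1; indeg[3]->0; indeg[4]->2; indeg[5]->0 | ready=[3, 5] | order so far=[1]
  pop 3: indeg[0]->0; indeg[4]->1 | ready=[0, 5] | order so far=[1, 3]
  pop 0: indeg[2]->2; indeg[4]->0 | ready=[4, 5] | order so far=[1, 3, 0]
  pop 4: indeg[2]->1 | ready=[5] | order so far=[1, 3, 0, 4]
  pop 5: indeg[2]->0 | ready=[2] | order so far=[1, 3, 0, 4, 5]
  pop 2: no out-edges | ready=[] | order so far=[1, 3, 0, 4, 5, 2]
  Result: [1, 3, 0, 4, 5, 2]

Answer: [1, 3, 0, 4, 5, 2]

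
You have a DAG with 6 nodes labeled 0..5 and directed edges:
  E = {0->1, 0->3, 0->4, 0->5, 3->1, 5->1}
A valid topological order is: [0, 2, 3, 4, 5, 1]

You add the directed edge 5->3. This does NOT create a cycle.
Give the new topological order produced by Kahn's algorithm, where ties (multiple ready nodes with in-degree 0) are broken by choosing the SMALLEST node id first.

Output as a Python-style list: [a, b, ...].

Old toposort: [0, 2, 3, 4, 5, 1]
Added edge: 5->3
Position of 5 (4) > position of 3 (2). Must reorder: 5 must now come before 3.
Run Kahn's algorithm (break ties by smallest node id):
  initial in-degrees: [0, 3, 0, 2, 1, 1]
  ready (indeg=0): [0, 2]
  pop 0: indeg[1]->2; indeg[3]->1; indeg[4]->0; indeg[5]->0 | ready=[2, 4, 5] | order so far=[0]
  pop 2: no out-edges | ready=[4, 5] | order so far=[0, 2]
  pop 4: no out-edges | ready=[5] | order so far=[0, 2, 4]
  pop 5: indeg[1]->1; indeg[3]->0 | ready=[3] | order so far=[0, 2, 4, 5]
  pop 3: indeg[1]->0 | ready=[1] | order so far=[0, 2, 4, 5, 3]
  pop 1: no out-edges | ready=[] | order so far=[0, 2, 4, 5, 3, 1]
  Result: [0, 2, 4, 5, 3, 1]

Answer: [0, 2, 4, 5, 3, 1]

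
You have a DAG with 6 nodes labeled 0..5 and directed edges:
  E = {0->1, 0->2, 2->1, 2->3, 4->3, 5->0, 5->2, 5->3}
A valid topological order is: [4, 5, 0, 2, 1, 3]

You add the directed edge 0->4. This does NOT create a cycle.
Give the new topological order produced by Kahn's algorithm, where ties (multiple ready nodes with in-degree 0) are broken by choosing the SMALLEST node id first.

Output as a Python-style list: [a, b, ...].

Answer: [5, 0, 2, 1, 4, 3]

Derivation:
Old toposort: [4, 5, 0, 2, 1, 3]
Added edge: 0->4
Position of 0 (2) > position of 4 (0). Must reorder: 0 must now come before 4.
Run Kahn's algorithm (break ties by smallest node id):
  initial in-degrees: [1, 2, 2, 3, 1, 0]
  ready (indeg=0): [5]
  pop 5: indeg[0]->0; indeg[2]->1; indeg[3]->2 | ready=[0] | order so far=[5]
  pop 0: indeg[1]->1; indeg[2]->0; indeg[4]->0 | ready=[2, 4] | order so far=[5, 0]
  pop 2: indeg[1]->0; indeg[3]->1 | ready=[1, 4] | order so far=[5, 0, 2]
  pop 1: no out-edges | ready=[4] | order so far=[5, 0, 2, 1]
  pop 4: indeg[3]->0 | ready=[3] | order so far=[5, 0, 2, 1, 4]
  pop 3: no out-edges | ready=[] | order so far=[5, 0, 2, 1, 4, 3]
  Result: [5, 0, 2, 1, 4, 3]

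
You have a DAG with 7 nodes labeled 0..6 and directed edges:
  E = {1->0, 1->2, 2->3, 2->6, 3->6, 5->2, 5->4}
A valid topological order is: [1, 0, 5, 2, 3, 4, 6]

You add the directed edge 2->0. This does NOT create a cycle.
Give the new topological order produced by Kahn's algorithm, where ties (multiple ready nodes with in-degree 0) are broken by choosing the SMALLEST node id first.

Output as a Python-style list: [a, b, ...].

Answer: [1, 5, 2, 0, 3, 4, 6]

Derivation:
Old toposort: [1, 0, 5, 2, 3, 4, 6]
Added edge: 2->0
Position of 2 (3) > position of 0 (1). Must reorder: 2 must now come before 0.
Run Kahn's algorithm (break ties by smallest node id):
  initial in-degrees: [2, 0, 2, 1, 1, 0, 2]
  ready (indeg=0): [1, 5]
  pop 1: indeg[0]->1; indeg[2]->1 | ready=[5] | order so far=[1]
  pop 5: indeg[2]->0; indeg[4]->0 | ready=[2, 4] | order so far=[1, 5]
  pop 2: indeg[0]->0; indeg[3]->0; indeg[6]->1 | ready=[0, 3, 4] | order so far=[1, 5, 2]
  pop 0: no out-edges | ready=[3, 4] | order so far=[1, 5, 2, 0]
  pop 3: indeg[6]->0 | ready=[4, 6] | order so far=[1, 5, 2, 0, 3]
  pop 4: no out-edges | ready=[6] | order so far=[1, 5, 2, 0, 3, 4]
  pop 6: no out-edges | ready=[] | order so far=[1, 5, 2, 0, 3, 4, 6]
  Result: [1, 5, 2, 0, 3, 4, 6]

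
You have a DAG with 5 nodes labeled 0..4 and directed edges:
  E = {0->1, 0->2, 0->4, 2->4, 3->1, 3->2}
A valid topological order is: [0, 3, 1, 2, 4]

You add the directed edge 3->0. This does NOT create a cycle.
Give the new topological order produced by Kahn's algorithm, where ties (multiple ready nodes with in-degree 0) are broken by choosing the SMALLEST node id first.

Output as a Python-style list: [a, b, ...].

Answer: [3, 0, 1, 2, 4]

Derivation:
Old toposort: [0, 3, 1, 2, 4]
Added edge: 3->0
Position of 3 (1) > position of 0 (0). Must reorder: 3 must now come before 0.
Run Kahn's algorithm (break ties by smallest node id):
  initial in-degrees: [1, 2, 2, 0, 2]
  ready (indeg=0): [3]
  pop 3: indeg[0]->0; indeg[1]->1; indeg[2]->1 | ready=[0] | order so far=[3]
  pop 0: indeg[1]->0; indeg[2]->0; indeg[4]->1 | ready=[1, 2] | order so far=[3, 0]
  pop 1: no out-edges | ready=[2] | order so far=[3, 0, 1]
  pop 2: indeg[4]->0 | ready=[4] | order so far=[3, 0, 1, 2]
  pop 4: no out-edges | ready=[] | order so far=[3, 0, 1, 2, 4]
  Result: [3, 0, 1, 2, 4]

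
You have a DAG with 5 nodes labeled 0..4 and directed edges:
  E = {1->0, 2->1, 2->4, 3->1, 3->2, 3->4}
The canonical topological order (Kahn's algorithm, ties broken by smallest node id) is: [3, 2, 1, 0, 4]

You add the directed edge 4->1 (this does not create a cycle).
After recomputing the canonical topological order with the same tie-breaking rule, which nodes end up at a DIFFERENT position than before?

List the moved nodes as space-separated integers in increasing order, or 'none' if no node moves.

Old toposort: [3, 2, 1, 0, 4]
Added edge 4->1
Recompute Kahn (smallest-id tiebreak):
  initial in-degrees: [1, 3, 1, 0, 2]
  ready (indeg=0): [3]
  pop 3: indeg[1]->2; indeg[2]->0; indeg[4]->1 | ready=[2] | order so far=[3]
  pop 2: indeg[1]->1; indeg[4]->0 | ready=[4] | order so far=[3, 2]
  pop 4: indeg[1]->0 | ready=[1] | order so far=[3, 2, 4]
  pop 1: indeg[0]->0 | ready=[0] | order so far=[3, 2, 4, 1]
  pop 0: no out-edges | ready=[] | order so far=[3, 2, 4, 1, 0]
New canonical toposort: [3, 2, 4, 1, 0]
Compare positions:
  Node 0: index 3 -> 4 (moved)
  Node 1: index 2 -> 3 (moved)
  Node 2: index 1 -> 1 (same)
  Node 3: index 0 -> 0 (same)
  Node 4: index 4 -> 2 (moved)
Nodes that changed position: 0 1 4

Answer: 0 1 4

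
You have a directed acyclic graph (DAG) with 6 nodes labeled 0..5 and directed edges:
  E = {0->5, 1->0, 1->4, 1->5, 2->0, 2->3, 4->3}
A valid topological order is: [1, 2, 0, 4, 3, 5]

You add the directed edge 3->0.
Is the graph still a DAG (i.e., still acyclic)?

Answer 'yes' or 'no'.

Answer: yes

Derivation:
Given toposort: [1, 2, 0, 4, 3, 5]
Position of 3: index 4; position of 0: index 2
New edge 3->0: backward (u after v in old order)
Backward edge: old toposort is now invalid. Check if this creates a cycle.
Does 0 already reach 3? Reachable from 0: [0, 5]. NO -> still a DAG (reorder needed).
Still a DAG? yes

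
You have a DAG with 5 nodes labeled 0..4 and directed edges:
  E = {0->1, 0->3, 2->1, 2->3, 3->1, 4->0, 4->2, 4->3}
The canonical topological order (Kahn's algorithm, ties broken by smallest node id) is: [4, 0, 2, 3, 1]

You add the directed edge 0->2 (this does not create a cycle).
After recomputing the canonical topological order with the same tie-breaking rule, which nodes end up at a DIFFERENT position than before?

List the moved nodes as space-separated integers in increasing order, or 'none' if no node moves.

Answer: none

Derivation:
Old toposort: [4, 0, 2, 3, 1]
Added edge 0->2
Recompute Kahn (smallest-id tiebreak):
  initial in-degrees: [1, 3, 2, 3, 0]
  ready (indeg=0): [4]
  pop 4: indeg[0]->0; indeg[2]->1; indeg[3]->2 | ready=[0] | order so far=[4]
  pop 0: indeg[1]->2; indeg[2]->0; indeg[3]->1 | ready=[2] | order so far=[4, 0]
  pop 2: indeg[1]->1; indeg[3]->0 | ready=[3] | order so far=[4, 0, 2]
  pop 3: indeg[1]->0 | ready=[1] | order so far=[4, 0, 2, 3]
  pop 1: no out-edges | ready=[] | order so far=[4, 0, 2, 3, 1]
New canonical toposort: [4, 0, 2, 3, 1]
Compare positions:
  Node 0: index 1 -> 1 (same)
  Node 1: index 4 -> 4 (same)
  Node 2: index 2 -> 2 (same)
  Node 3: index 3 -> 3 (same)
  Node 4: index 0 -> 0 (same)
Nodes that changed position: none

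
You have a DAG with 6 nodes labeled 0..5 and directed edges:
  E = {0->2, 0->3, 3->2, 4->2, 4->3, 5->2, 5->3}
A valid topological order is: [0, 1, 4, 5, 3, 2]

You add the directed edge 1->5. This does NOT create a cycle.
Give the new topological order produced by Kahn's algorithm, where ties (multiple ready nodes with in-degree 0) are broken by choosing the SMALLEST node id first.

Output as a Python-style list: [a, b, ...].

Answer: [0, 1, 4, 5, 3, 2]

Derivation:
Old toposort: [0, 1, 4, 5, 3, 2]
Added edge: 1->5
Position of 1 (1) < position of 5 (3). Old order still valid.
Run Kahn's algorithm (break ties by smallest node id):
  initial in-degrees: [0, 0, 4, 3, 0, 1]
  ready (indeg=0): [0, 1, 4]
  pop 0: indeg[2]->3; indeg[3]->2 | ready=[1, 4] | order so far=[0]
  pop 1: indeg[5]->0 | ready=[4, 5] | order so far=[0, 1]
  pop 4: indeg[2]->2; indeg[3]->1 | ready=[5] | order so far=[0, 1, 4]
  pop 5: indeg[2]->1; indeg[3]->0 | ready=[3] | order so far=[0, 1, 4, 5]
  pop 3: indeg[2]->0 | ready=[2] | order so far=[0, 1, 4, 5, 3]
  pop 2: no out-edges | ready=[] | order so far=[0, 1, 4, 5, 3, 2]
  Result: [0, 1, 4, 5, 3, 2]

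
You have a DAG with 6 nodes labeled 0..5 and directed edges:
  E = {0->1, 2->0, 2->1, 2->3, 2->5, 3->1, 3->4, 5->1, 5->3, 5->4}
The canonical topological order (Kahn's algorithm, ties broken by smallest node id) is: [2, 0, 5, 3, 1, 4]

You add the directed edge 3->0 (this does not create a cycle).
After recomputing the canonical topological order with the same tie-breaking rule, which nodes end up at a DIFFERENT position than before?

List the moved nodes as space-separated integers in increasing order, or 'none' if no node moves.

Old toposort: [2, 0, 5, 3, 1, 4]
Added edge 3->0
Recompute Kahn (smallest-id tiebreak):
  initial in-degrees: [2, 4, 0, 2, 2, 1]
  ready (indeg=0): [2]
  pop 2: indeg[0]->1; indeg[1]->3; indeg[3]->1; indeg[5]->0 | ready=[5] | order so far=[2]
  pop 5: indeg[1]->2; indeg[3]->0; indeg[4]->1 | ready=[3] | order so far=[2, 5]
  pop 3: indeg[0]->0; indeg[1]->1; indeg[4]->0 | ready=[0, 4] | order so far=[2, 5, 3]
  pop 0: indeg[1]->0 | ready=[1, 4] | order so far=[2, 5, 3, 0]
  pop 1: no out-edges | ready=[4] | order so far=[2, 5, 3, 0, 1]
  pop 4: no out-edges | ready=[] | order so far=[2, 5, 3, 0, 1, 4]
New canonical toposort: [2, 5, 3, 0, 1, 4]
Compare positions:
  Node 0: index 1 -> 3 (moved)
  Node 1: index 4 -> 4 (same)
  Node 2: index 0 -> 0 (same)
  Node 3: index 3 -> 2 (moved)
  Node 4: index 5 -> 5 (same)
  Node 5: index 2 -> 1 (moved)
Nodes that changed position: 0 3 5

Answer: 0 3 5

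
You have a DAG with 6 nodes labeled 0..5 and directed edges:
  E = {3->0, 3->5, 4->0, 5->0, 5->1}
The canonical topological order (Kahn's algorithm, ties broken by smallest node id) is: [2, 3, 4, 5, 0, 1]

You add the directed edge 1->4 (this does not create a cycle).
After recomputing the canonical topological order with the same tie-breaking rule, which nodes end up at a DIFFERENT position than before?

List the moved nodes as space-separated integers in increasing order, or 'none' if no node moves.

Old toposort: [2, 3, 4, 5, 0, 1]
Added edge 1->4
Recompute Kahn (smallest-id tiebreak):
  initial in-degrees: [3, 1, 0, 0, 1, 1]
  ready (indeg=0): [2, 3]
  pop 2: no out-edges | ready=[3] | order so far=[2]
  pop 3: indeg[0]->2; indeg[5]->0 | ready=[5] | order so far=[2, 3]
  pop 5: indeg[0]->1; indeg[1]->0 | ready=[1] | order so far=[2, 3, 5]
  pop 1: indeg[4]->0 | ready=[4] | order so far=[2, 3, 5, 1]
  pop 4: indeg[0]->0 | ready=[0] | order so far=[2, 3, 5, 1, 4]
  pop 0: no out-edges | ready=[] | order so far=[2, 3, 5, 1, 4, 0]
New canonical toposort: [2, 3, 5, 1, 4, 0]
Compare positions:
  Node 0: index 4 -> 5 (moved)
  Node 1: index 5 -> 3 (moved)
  Node 2: index 0 -> 0 (same)
  Node 3: index 1 -> 1 (same)
  Node 4: index 2 -> 4 (moved)
  Node 5: index 3 -> 2 (moved)
Nodes that changed position: 0 1 4 5

Answer: 0 1 4 5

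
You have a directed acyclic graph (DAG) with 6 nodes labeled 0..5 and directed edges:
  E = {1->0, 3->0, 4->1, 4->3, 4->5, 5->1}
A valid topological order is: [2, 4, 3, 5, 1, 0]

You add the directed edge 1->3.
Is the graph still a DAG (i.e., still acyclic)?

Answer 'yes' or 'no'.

Answer: yes

Derivation:
Given toposort: [2, 4, 3, 5, 1, 0]
Position of 1: index 4; position of 3: index 2
New edge 1->3: backward (u after v in old order)
Backward edge: old toposort is now invalid. Check if this creates a cycle.
Does 3 already reach 1? Reachable from 3: [0, 3]. NO -> still a DAG (reorder needed).
Still a DAG? yes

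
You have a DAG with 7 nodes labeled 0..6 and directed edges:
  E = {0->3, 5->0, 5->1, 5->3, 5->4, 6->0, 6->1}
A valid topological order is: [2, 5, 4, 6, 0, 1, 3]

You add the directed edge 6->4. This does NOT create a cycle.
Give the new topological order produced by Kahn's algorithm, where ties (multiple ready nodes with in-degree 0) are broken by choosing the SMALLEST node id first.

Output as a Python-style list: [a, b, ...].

Old toposort: [2, 5, 4, 6, 0, 1, 3]
Added edge: 6->4
Position of 6 (3) > position of 4 (2). Must reorder: 6 must now come before 4.
Run Kahn's algorithm (break ties by smallest node id):
  initial in-degrees: [2, 2, 0, 2, 2, 0, 0]
  ready (indeg=0): [2, 5, 6]
  pop 2: no out-edges | ready=[5, 6] | order so far=[2]
  pop 5: indeg[0]->1; indeg[1]->1; indeg[3]->1; indeg[4]->1 | ready=[6] | order so far=[2, 5]
  pop 6: indeg[0]->0; indeg[1]->0; indeg[4]->0 | ready=[0, 1, 4] | order so far=[2, 5, 6]
  pop 0: indeg[3]->0 | ready=[1, 3, 4] | order so far=[2, 5, 6, 0]
  pop 1: no out-edges | ready=[3, 4] | order so far=[2, 5, 6, 0, 1]
  pop 3: no out-edges | ready=[4] | order so far=[2, 5, 6, 0, 1, 3]
  pop 4: no out-edges | ready=[] | order so far=[2, 5, 6, 0, 1, 3, 4]
  Result: [2, 5, 6, 0, 1, 3, 4]

Answer: [2, 5, 6, 0, 1, 3, 4]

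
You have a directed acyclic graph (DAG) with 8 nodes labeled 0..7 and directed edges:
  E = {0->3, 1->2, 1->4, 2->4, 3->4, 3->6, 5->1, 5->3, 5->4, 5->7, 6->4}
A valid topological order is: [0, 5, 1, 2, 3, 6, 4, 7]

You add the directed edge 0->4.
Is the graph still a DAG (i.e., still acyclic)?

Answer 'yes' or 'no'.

Answer: yes

Derivation:
Given toposort: [0, 5, 1, 2, 3, 6, 4, 7]
Position of 0: index 0; position of 4: index 6
New edge 0->4: forward
Forward edge: respects the existing order. Still a DAG, same toposort still valid.
Still a DAG? yes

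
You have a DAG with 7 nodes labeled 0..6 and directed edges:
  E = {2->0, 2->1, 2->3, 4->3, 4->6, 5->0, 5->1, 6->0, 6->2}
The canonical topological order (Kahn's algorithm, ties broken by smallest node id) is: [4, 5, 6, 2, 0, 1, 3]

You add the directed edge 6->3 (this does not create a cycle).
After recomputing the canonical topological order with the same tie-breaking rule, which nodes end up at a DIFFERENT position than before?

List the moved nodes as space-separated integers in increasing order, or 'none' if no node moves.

Old toposort: [4, 5, 6, 2, 0, 1, 3]
Added edge 6->3
Recompute Kahn (smallest-id tiebreak):
  initial in-degrees: [3, 2, 1, 3, 0, 0, 1]
  ready (indeg=0): [4, 5]
  pop 4: indeg[3]->2; indeg[6]->0 | ready=[5, 6] | order so far=[4]
  pop 5: indeg[0]->2; indeg[1]->1 | ready=[6] | order so far=[4, 5]
  pop 6: indeg[0]->1; indeg[2]->0; indeg[3]->1 | ready=[2] | order so far=[4, 5, 6]
  pop 2: indeg[0]->0; indeg[1]->0; indeg[3]->0 | ready=[0, 1, 3] | order so far=[4, 5, 6, 2]
  pop 0: no out-edges | ready=[1, 3] | order so far=[4, 5, 6, 2, 0]
  pop 1: no out-edges | ready=[3] | order so far=[4, 5, 6, 2, 0, 1]
  pop 3: no out-edges | ready=[] | order so far=[4, 5, 6, 2, 0, 1, 3]
New canonical toposort: [4, 5, 6, 2, 0, 1, 3]
Compare positions:
  Node 0: index 4 -> 4 (same)
  Node 1: index 5 -> 5 (same)
  Node 2: index 3 -> 3 (same)
  Node 3: index 6 -> 6 (same)
  Node 4: index 0 -> 0 (same)
  Node 5: index 1 -> 1 (same)
  Node 6: index 2 -> 2 (same)
Nodes that changed position: none

Answer: none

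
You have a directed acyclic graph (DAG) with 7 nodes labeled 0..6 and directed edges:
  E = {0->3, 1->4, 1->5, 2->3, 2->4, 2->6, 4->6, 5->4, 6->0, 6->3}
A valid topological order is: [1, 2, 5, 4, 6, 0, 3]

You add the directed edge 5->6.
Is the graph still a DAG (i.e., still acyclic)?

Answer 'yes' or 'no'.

Answer: yes

Derivation:
Given toposort: [1, 2, 5, 4, 6, 0, 3]
Position of 5: index 2; position of 6: index 4
New edge 5->6: forward
Forward edge: respects the existing order. Still a DAG, same toposort still valid.
Still a DAG? yes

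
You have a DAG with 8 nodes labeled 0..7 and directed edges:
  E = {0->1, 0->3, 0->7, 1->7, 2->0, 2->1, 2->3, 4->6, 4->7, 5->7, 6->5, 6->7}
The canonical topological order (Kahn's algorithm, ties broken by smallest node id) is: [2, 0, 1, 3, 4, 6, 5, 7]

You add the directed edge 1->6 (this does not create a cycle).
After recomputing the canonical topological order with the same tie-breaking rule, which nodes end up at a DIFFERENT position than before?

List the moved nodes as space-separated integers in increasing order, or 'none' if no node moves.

Old toposort: [2, 0, 1, 3, 4, 6, 5, 7]
Added edge 1->6
Recompute Kahn (smallest-id tiebreak):
  initial in-degrees: [1, 2, 0, 2, 0, 1, 2, 5]
  ready (indeg=0): [2, 4]
  pop 2: indeg[0]->0; indeg[1]->1; indeg[3]->1 | ready=[0, 4] | order so far=[2]
  pop 0: indeg[1]->0; indeg[3]->0; indeg[7]->4 | ready=[1, 3, 4] | order so far=[2, 0]
  pop 1: indeg[6]->1; indeg[7]->3 | ready=[3, 4] | order so far=[2, 0, 1]
  pop 3: no out-edges | ready=[4] | order so far=[2, 0, 1, 3]
  pop 4: indeg[6]->0; indeg[7]->2 | ready=[6] | order so far=[2, 0, 1, 3, 4]
  pop 6: indeg[5]->0; indeg[7]->1 | ready=[5] | order so far=[2, 0, 1, 3, 4, 6]
  pop 5: indeg[7]->0 | ready=[7] | order so far=[2, 0, 1, 3, 4, 6, 5]
  pop 7: no out-edges | ready=[] | order so far=[2, 0, 1, 3, 4, 6, 5, 7]
New canonical toposort: [2, 0, 1, 3, 4, 6, 5, 7]
Compare positions:
  Node 0: index 1 -> 1 (same)
  Node 1: index 2 -> 2 (same)
  Node 2: index 0 -> 0 (same)
  Node 3: index 3 -> 3 (same)
  Node 4: index 4 -> 4 (same)
  Node 5: index 6 -> 6 (same)
  Node 6: index 5 -> 5 (same)
  Node 7: index 7 -> 7 (same)
Nodes that changed position: none

Answer: none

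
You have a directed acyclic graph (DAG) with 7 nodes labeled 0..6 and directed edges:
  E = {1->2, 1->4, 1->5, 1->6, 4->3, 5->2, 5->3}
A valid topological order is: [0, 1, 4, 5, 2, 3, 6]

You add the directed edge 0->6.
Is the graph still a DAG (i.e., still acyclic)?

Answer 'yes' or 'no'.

Answer: yes

Derivation:
Given toposort: [0, 1, 4, 5, 2, 3, 6]
Position of 0: index 0; position of 6: index 6
New edge 0->6: forward
Forward edge: respects the existing order. Still a DAG, same toposort still valid.
Still a DAG? yes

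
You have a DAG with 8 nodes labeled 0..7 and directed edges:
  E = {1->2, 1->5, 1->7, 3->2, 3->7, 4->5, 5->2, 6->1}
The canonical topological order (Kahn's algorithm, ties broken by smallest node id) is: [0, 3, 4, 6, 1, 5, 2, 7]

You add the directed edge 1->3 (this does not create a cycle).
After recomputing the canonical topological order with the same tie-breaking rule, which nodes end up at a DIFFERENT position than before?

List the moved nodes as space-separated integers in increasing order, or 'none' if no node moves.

Old toposort: [0, 3, 4, 6, 1, 5, 2, 7]
Added edge 1->3
Recompute Kahn (smallest-id tiebreak):
  initial in-degrees: [0, 1, 3, 1, 0, 2, 0, 2]
  ready (indeg=0): [0, 4, 6]
  pop 0: no out-edges | ready=[4, 6] | order so far=[0]
  pop 4: indeg[5]->1 | ready=[6] | order so far=[0, 4]
  pop 6: indeg[1]->0 | ready=[1] | order so far=[0, 4, 6]
  pop 1: indeg[2]->2; indeg[3]->0; indeg[5]->0; indeg[7]->1 | ready=[3, 5] | order so far=[0, 4, 6, 1]
  pop 3: indeg[2]->1; indeg[7]->0 | ready=[5, 7] | order so far=[0, 4, 6, 1, 3]
  pop 5: indeg[2]->0 | ready=[2, 7] | order so far=[0, 4, 6, 1, 3, 5]
  pop 2: no out-edges | ready=[7] | order so far=[0, 4, 6, 1, 3, 5, 2]
  pop 7: no out-edges | ready=[] | order so far=[0, 4, 6, 1, 3, 5, 2, 7]
New canonical toposort: [0, 4, 6, 1, 3, 5, 2, 7]
Compare positions:
  Node 0: index 0 -> 0 (same)
  Node 1: index 4 -> 3 (moved)
  Node 2: index 6 -> 6 (same)
  Node 3: index 1 -> 4 (moved)
  Node 4: index 2 -> 1 (moved)
  Node 5: index 5 -> 5 (same)
  Node 6: index 3 -> 2 (moved)
  Node 7: index 7 -> 7 (same)
Nodes that changed position: 1 3 4 6

Answer: 1 3 4 6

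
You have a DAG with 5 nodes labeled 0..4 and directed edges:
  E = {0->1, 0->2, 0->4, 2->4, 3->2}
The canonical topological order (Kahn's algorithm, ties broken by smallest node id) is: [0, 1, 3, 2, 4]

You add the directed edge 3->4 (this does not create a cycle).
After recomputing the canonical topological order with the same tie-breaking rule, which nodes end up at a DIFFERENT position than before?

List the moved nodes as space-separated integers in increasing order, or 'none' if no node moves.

Old toposort: [0, 1, 3, 2, 4]
Added edge 3->4
Recompute Kahn (smallest-id tiebreak):
  initial in-degrees: [0, 1, 2, 0, 3]
  ready (indeg=0): [0, 3]
  pop 0: indeg[1]->0; indeg[2]->1; indeg[4]->2 | ready=[1, 3] | order so far=[0]
  pop 1: no out-edges | ready=[3] | order so far=[0, 1]
  pop 3: indeg[2]->0; indeg[4]->1 | ready=[2] | order so far=[0, 1, 3]
  pop 2: indeg[4]->0 | ready=[4] | order so far=[0, 1, 3, 2]
  pop 4: no out-edges | ready=[] | order so far=[0, 1, 3, 2, 4]
New canonical toposort: [0, 1, 3, 2, 4]
Compare positions:
  Node 0: index 0 -> 0 (same)
  Node 1: index 1 -> 1 (same)
  Node 2: index 3 -> 3 (same)
  Node 3: index 2 -> 2 (same)
  Node 4: index 4 -> 4 (same)
Nodes that changed position: none

Answer: none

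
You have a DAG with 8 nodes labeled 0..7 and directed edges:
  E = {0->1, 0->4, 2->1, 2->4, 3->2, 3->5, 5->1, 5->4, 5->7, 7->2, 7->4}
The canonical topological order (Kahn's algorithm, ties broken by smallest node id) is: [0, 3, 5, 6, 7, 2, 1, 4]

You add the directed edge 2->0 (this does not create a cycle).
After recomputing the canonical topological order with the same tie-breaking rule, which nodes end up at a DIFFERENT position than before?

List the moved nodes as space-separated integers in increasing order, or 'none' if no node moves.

Old toposort: [0, 3, 5, 6, 7, 2, 1, 4]
Added edge 2->0
Recompute Kahn (smallest-id tiebreak):
  initial in-degrees: [1, 3, 2, 0, 4, 1, 0, 1]
  ready (indeg=0): [3, 6]
  pop 3: indeg[2]->1; indeg[5]->0 | ready=[5, 6] | order so far=[3]
  pop 5: indeg[1]->2; indeg[4]->3; indeg[7]->0 | ready=[6, 7] | order so far=[3, 5]
  pop 6: no out-edges | ready=[7] | order so far=[3, 5, 6]
  pop 7: indeg[2]->0; indeg[4]->2 | ready=[2] | order so far=[3, 5, 6, 7]
  pop 2: indeg[0]->0; indeg[1]->1; indeg[4]->1 | ready=[0] | order so far=[3, 5, 6, 7, 2]
  pop 0: indeg[1]->0; indeg[4]->0 | ready=[1, 4] | order so far=[3, 5, 6, 7, 2, 0]
  pop 1: no out-edges | ready=[4] | order so far=[3, 5, 6, 7, 2, 0, 1]
  pop 4: no out-edges | ready=[] | order so far=[3, 5, 6, 7, 2, 0, 1, 4]
New canonical toposort: [3, 5, 6, 7, 2, 0, 1, 4]
Compare positions:
  Node 0: index 0 -> 5 (moved)
  Node 1: index 6 -> 6 (same)
  Node 2: index 5 -> 4 (moved)
  Node 3: index 1 -> 0 (moved)
  Node 4: index 7 -> 7 (same)
  Node 5: index 2 -> 1 (moved)
  Node 6: index 3 -> 2 (moved)
  Node 7: index 4 -> 3 (moved)
Nodes that changed position: 0 2 3 5 6 7

Answer: 0 2 3 5 6 7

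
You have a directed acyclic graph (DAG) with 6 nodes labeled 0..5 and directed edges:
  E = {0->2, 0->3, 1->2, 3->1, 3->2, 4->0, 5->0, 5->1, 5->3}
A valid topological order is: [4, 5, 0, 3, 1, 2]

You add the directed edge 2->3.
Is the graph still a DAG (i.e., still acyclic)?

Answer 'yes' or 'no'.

Answer: no

Derivation:
Given toposort: [4, 5, 0, 3, 1, 2]
Position of 2: index 5; position of 3: index 3
New edge 2->3: backward (u after v in old order)
Backward edge: old toposort is now invalid. Check if this creates a cycle.
Does 3 already reach 2? Reachable from 3: [1, 2, 3]. YES -> cycle!
Still a DAG? no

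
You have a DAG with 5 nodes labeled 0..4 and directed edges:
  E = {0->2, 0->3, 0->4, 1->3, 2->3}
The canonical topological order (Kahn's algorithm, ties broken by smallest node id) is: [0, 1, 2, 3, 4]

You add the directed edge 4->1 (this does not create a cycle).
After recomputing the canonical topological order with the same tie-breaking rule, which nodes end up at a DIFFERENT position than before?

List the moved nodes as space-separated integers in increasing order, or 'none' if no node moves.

Old toposort: [0, 1, 2, 3, 4]
Added edge 4->1
Recompute Kahn (smallest-id tiebreak):
  initial in-degrees: [0, 1, 1, 3, 1]
  ready (indeg=0): [0]
  pop 0: indeg[2]->0; indeg[3]->2; indeg[4]->0 | ready=[2, 4] | order so far=[0]
  pop 2: indeg[3]->1 | ready=[4] | order so far=[0, 2]
  pop 4: indeg[1]->0 | ready=[1] | order so far=[0, 2, 4]
  pop 1: indeg[3]->0 | ready=[3] | order so far=[0, 2, 4, 1]
  pop 3: no out-edges | ready=[] | order so far=[0, 2, 4, 1, 3]
New canonical toposort: [0, 2, 4, 1, 3]
Compare positions:
  Node 0: index 0 -> 0 (same)
  Node 1: index 1 -> 3 (moved)
  Node 2: index 2 -> 1 (moved)
  Node 3: index 3 -> 4 (moved)
  Node 4: index 4 -> 2 (moved)
Nodes that changed position: 1 2 3 4

Answer: 1 2 3 4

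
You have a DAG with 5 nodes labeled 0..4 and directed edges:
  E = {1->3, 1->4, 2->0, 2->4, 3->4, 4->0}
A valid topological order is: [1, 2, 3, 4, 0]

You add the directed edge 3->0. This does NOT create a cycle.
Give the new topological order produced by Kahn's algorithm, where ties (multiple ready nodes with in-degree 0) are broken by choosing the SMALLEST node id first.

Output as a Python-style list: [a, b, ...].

Old toposort: [1, 2, 3, 4, 0]
Added edge: 3->0
Position of 3 (2) < position of 0 (4). Old order still valid.
Run Kahn's algorithm (break ties by smallest node id):
  initial in-degrees: [3, 0, 0, 1, 3]
  ready (indeg=0): [1, 2]
  pop 1: indeg[3]->0; indeg[4]->2 | ready=[2, 3] | order so far=[1]
  pop 2: indeg[0]->2; indeg[4]->1 | ready=[3] | order so far=[1, 2]
  pop 3: indeg[0]->1; indeg[4]->0 | ready=[4] | order so far=[1, 2, 3]
  pop 4: indeg[0]->0 | ready=[0] | order so far=[1, 2, 3, 4]
  pop 0: no out-edges | ready=[] | order so far=[1, 2, 3, 4, 0]
  Result: [1, 2, 3, 4, 0]

Answer: [1, 2, 3, 4, 0]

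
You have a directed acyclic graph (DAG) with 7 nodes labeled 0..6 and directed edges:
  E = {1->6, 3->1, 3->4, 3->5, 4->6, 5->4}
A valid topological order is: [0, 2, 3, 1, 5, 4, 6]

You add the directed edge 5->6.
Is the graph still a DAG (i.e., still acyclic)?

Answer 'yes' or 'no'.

Given toposort: [0, 2, 3, 1, 5, 4, 6]
Position of 5: index 4; position of 6: index 6
New edge 5->6: forward
Forward edge: respects the existing order. Still a DAG, same toposort still valid.
Still a DAG? yes

Answer: yes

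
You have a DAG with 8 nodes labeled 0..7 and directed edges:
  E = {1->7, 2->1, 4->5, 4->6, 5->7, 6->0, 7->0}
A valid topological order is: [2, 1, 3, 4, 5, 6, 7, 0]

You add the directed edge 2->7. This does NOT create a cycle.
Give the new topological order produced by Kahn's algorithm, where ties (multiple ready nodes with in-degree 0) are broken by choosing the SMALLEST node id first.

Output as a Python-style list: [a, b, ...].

Old toposort: [2, 1, 3, 4, 5, 6, 7, 0]
Added edge: 2->7
Position of 2 (0) < position of 7 (6). Old order still valid.
Run Kahn's algorithm (break ties by smallest node id):
  initial in-degrees: [2, 1, 0, 0, 0, 1, 1, 3]
  ready (indeg=0): [2, 3, 4]
  pop 2: indeg[1]->0; indeg[7]->2 | ready=[1, 3, 4] | order so far=[2]
  pop 1: indeg[7]->1 | ready=[3, 4] | order so far=[2, 1]
  pop 3: no out-edges | ready=[4] | order so far=[2, 1, 3]
  pop 4: indeg[5]->0; indeg[6]->0 | ready=[5, 6] | order so far=[2, 1, 3, 4]
  pop 5: indeg[7]->0 | ready=[6, 7] | order so far=[2, 1, 3, 4, 5]
  pop 6: indeg[0]->1 | ready=[7] | order so far=[2, 1, 3, 4, 5, 6]
  pop 7: indeg[0]->0 | ready=[0] | order so far=[2, 1, 3, 4, 5, 6, 7]
  pop 0: no out-edges | ready=[] | order so far=[2, 1, 3, 4, 5, 6, 7, 0]
  Result: [2, 1, 3, 4, 5, 6, 7, 0]

Answer: [2, 1, 3, 4, 5, 6, 7, 0]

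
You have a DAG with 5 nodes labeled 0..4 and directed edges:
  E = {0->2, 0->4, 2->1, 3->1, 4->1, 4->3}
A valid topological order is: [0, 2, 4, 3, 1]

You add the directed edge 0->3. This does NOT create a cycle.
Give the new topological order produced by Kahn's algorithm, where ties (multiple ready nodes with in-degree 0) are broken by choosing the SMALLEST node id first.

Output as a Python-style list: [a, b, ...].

Answer: [0, 2, 4, 3, 1]

Derivation:
Old toposort: [0, 2, 4, 3, 1]
Added edge: 0->3
Position of 0 (0) < position of 3 (3). Old order still valid.
Run Kahn's algorithm (break ties by smallest node id):
  initial in-degrees: [0, 3, 1, 2, 1]
  ready (indeg=0): [0]
  pop 0: indeg[2]->0; indeg[3]->1; indeg[4]->0 | ready=[2, 4] | order so far=[0]
  pop 2: indeg[1]->2 | ready=[4] | order so far=[0, 2]
  pop 4: indeg[1]->1; indeg[3]->0 | ready=[3] | order so far=[0, 2, 4]
  pop 3: indeg[1]->0 | ready=[1] | order so far=[0, 2, 4, 3]
  pop 1: no out-edges | ready=[] | order so far=[0, 2, 4, 3, 1]
  Result: [0, 2, 4, 3, 1]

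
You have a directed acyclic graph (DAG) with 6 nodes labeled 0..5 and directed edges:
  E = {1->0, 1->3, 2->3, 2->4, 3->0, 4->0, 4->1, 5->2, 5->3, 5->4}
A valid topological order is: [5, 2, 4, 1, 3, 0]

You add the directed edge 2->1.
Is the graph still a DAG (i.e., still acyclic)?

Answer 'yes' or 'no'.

Answer: yes

Derivation:
Given toposort: [5, 2, 4, 1, 3, 0]
Position of 2: index 1; position of 1: index 3
New edge 2->1: forward
Forward edge: respects the existing order. Still a DAG, same toposort still valid.
Still a DAG? yes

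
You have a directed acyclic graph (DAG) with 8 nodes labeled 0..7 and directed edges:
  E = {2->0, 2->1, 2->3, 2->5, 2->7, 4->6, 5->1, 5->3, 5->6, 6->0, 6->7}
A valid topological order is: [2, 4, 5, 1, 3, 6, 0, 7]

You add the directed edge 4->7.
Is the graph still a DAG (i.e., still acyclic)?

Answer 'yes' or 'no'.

Given toposort: [2, 4, 5, 1, 3, 6, 0, 7]
Position of 4: index 1; position of 7: index 7
New edge 4->7: forward
Forward edge: respects the existing order. Still a DAG, same toposort still valid.
Still a DAG? yes

Answer: yes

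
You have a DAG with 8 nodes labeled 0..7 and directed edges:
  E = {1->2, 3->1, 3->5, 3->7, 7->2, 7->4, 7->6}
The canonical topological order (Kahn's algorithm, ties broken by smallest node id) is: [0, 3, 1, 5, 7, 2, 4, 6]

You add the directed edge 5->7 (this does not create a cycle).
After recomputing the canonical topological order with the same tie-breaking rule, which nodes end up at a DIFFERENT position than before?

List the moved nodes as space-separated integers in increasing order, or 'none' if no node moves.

Answer: none

Derivation:
Old toposort: [0, 3, 1, 5, 7, 2, 4, 6]
Added edge 5->7
Recompute Kahn (smallest-id tiebreak):
  initial in-degrees: [0, 1, 2, 0, 1, 1, 1, 2]
  ready (indeg=0): [0, 3]
  pop 0: no out-edges | ready=[3] | order so far=[0]
  pop 3: indeg[1]->0; indeg[5]->0; indeg[7]->1 | ready=[1, 5] | order so far=[0, 3]
  pop 1: indeg[2]->1 | ready=[5] | order so far=[0, 3, 1]
  pop 5: indeg[7]->0 | ready=[7] | order so far=[0, 3, 1, 5]
  pop 7: indeg[2]->0; indeg[4]->0; indeg[6]->0 | ready=[2, 4, 6] | order so far=[0, 3, 1, 5, 7]
  pop 2: no out-edges | ready=[4, 6] | order so far=[0, 3, 1, 5, 7, 2]
  pop 4: no out-edges | ready=[6] | order so far=[0, 3, 1, 5, 7, 2, 4]
  pop 6: no out-edges | ready=[] | order so far=[0, 3, 1, 5, 7, 2, 4, 6]
New canonical toposort: [0, 3, 1, 5, 7, 2, 4, 6]
Compare positions:
  Node 0: index 0 -> 0 (same)
  Node 1: index 2 -> 2 (same)
  Node 2: index 5 -> 5 (same)
  Node 3: index 1 -> 1 (same)
  Node 4: index 6 -> 6 (same)
  Node 5: index 3 -> 3 (same)
  Node 6: index 7 -> 7 (same)
  Node 7: index 4 -> 4 (same)
Nodes that changed position: none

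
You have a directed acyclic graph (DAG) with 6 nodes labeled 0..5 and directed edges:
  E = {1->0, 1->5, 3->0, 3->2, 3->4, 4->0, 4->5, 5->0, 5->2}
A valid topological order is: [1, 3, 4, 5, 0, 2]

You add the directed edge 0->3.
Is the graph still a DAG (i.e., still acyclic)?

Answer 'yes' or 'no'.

Given toposort: [1, 3, 4, 5, 0, 2]
Position of 0: index 4; position of 3: index 1
New edge 0->3: backward (u after v in old order)
Backward edge: old toposort is now invalid. Check if this creates a cycle.
Does 3 already reach 0? Reachable from 3: [0, 2, 3, 4, 5]. YES -> cycle!
Still a DAG? no

Answer: no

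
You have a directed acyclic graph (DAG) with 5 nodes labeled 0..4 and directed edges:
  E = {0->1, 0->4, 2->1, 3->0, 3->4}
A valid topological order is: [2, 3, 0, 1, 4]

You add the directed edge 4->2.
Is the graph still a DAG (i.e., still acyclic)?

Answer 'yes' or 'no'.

Answer: yes

Derivation:
Given toposort: [2, 3, 0, 1, 4]
Position of 4: index 4; position of 2: index 0
New edge 4->2: backward (u after v in old order)
Backward edge: old toposort is now invalid. Check if this creates a cycle.
Does 2 already reach 4? Reachable from 2: [1, 2]. NO -> still a DAG (reorder needed).
Still a DAG? yes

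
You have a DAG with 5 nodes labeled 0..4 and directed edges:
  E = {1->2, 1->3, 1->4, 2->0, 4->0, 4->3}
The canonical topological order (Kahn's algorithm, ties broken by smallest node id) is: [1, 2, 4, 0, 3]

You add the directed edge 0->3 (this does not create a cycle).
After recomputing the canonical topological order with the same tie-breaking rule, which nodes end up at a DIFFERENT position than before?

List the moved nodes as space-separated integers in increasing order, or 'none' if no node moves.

Answer: none

Derivation:
Old toposort: [1, 2, 4, 0, 3]
Added edge 0->3
Recompute Kahn (smallest-id tiebreak):
  initial in-degrees: [2, 0, 1, 3, 1]
  ready (indeg=0): [1]
  pop 1: indeg[2]->0; indeg[3]->2; indeg[4]->0 | ready=[2, 4] | order so far=[1]
  pop 2: indeg[0]->1 | ready=[4] | order so far=[1, 2]
  pop 4: indeg[0]->0; indeg[3]->1 | ready=[0] | order so far=[1, 2, 4]
  pop 0: indeg[3]->0 | ready=[3] | order so far=[1, 2, 4, 0]
  pop 3: no out-edges | ready=[] | order so far=[1, 2, 4, 0, 3]
New canonical toposort: [1, 2, 4, 0, 3]
Compare positions:
  Node 0: index 3 -> 3 (same)
  Node 1: index 0 -> 0 (same)
  Node 2: index 1 -> 1 (same)
  Node 3: index 4 -> 4 (same)
  Node 4: index 2 -> 2 (same)
Nodes that changed position: none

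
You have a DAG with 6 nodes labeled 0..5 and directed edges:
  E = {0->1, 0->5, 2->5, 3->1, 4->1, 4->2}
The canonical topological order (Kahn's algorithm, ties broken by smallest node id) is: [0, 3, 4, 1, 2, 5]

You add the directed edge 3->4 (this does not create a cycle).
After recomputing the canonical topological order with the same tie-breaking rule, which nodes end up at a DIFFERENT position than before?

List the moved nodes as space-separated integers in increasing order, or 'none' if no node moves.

Old toposort: [0, 3, 4, 1, 2, 5]
Added edge 3->4
Recompute Kahn (smallest-id tiebreak):
  initial in-degrees: [0, 3, 1, 0, 1, 2]
  ready (indeg=0): [0, 3]
  pop 0: indeg[1]->2; indeg[5]->1 | ready=[3] | order so far=[0]
  pop 3: indeg[1]->1; indeg[4]->0 | ready=[4] | order so far=[0, 3]
  pop 4: indeg[1]->0; indeg[2]->0 | ready=[1, 2] | order so far=[0, 3, 4]
  pop 1: no out-edges | ready=[2] | order so far=[0, 3, 4, 1]
  pop 2: indeg[5]->0 | ready=[5] | order so far=[0, 3, 4, 1, 2]
  pop 5: no out-edges | ready=[] | order so far=[0, 3, 4, 1, 2, 5]
New canonical toposort: [0, 3, 4, 1, 2, 5]
Compare positions:
  Node 0: index 0 -> 0 (same)
  Node 1: index 3 -> 3 (same)
  Node 2: index 4 -> 4 (same)
  Node 3: index 1 -> 1 (same)
  Node 4: index 2 -> 2 (same)
  Node 5: index 5 -> 5 (same)
Nodes that changed position: none

Answer: none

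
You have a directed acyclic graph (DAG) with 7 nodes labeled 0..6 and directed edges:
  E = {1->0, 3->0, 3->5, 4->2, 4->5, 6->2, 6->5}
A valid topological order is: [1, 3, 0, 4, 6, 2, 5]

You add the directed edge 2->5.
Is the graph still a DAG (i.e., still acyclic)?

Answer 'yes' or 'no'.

Given toposort: [1, 3, 0, 4, 6, 2, 5]
Position of 2: index 5; position of 5: index 6
New edge 2->5: forward
Forward edge: respects the existing order. Still a DAG, same toposort still valid.
Still a DAG? yes

Answer: yes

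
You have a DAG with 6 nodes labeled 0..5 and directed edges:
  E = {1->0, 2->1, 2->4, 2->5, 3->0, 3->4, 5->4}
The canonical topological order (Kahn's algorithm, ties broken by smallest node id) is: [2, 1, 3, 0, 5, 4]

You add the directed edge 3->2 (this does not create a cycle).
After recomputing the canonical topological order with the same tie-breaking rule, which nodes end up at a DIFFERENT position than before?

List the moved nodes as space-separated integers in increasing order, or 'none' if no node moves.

Old toposort: [2, 1, 3, 0, 5, 4]
Added edge 3->2
Recompute Kahn (smallest-id tiebreak):
  initial in-degrees: [2, 1, 1, 0, 3, 1]
  ready (indeg=0): [3]
  pop 3: indeg[0]->1; indeg[2]->0; indeg[4]->2 | ready=[2] | order so far=[3]
  pop 2: indeg[1]->0; indeg[4]->1; indeg[5]->0 | ready=[1, 5] | order so far=[3, 2]
  pop 1: indeg[0]->0 | ready=[0, 5] | order so far=[3, 2, 1]
  pop 0: no out-edges | ready=[5] | order so far=[3, 2, 1, 0]
  pop 5: indeg[4]->0 | ready=[4] | order so far=[3, 2, 1, 0, 5]
  pop 4: no out-edges | ready=[] | order so far=[3, 2, 1, 0, 5, 4]
New canonical toposort: [3, 2, 1, 0, 5, 4]
Compare positions:
  Node 0: index 3 -> 3 (same)
  Node 1: index 1 -> 2 (moved)
  Node 2: index 0 -> 1 (moved)
  Node 3: index 2 -> 0 (moved)
  Node 4: index 5 -> 5 (same)
  Node 5: index 4 -> 4 (same)
Nodes that changed position: 1 2 3

Answer: 1 2 3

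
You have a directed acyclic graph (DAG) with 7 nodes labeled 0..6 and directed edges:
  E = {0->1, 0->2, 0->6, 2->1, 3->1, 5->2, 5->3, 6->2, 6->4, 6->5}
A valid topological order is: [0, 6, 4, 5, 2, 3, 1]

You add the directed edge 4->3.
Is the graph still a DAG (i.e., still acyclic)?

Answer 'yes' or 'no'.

Given toposort: [0, 6, 4, 5, 2, 3, 1]
Position of 4: index 2; position of 3: index 5
New edge 4->3: forward
Forward edge: respects the existing order. Still a DAG, same toposort still valid.
Still a DAG? yes

Answer: yes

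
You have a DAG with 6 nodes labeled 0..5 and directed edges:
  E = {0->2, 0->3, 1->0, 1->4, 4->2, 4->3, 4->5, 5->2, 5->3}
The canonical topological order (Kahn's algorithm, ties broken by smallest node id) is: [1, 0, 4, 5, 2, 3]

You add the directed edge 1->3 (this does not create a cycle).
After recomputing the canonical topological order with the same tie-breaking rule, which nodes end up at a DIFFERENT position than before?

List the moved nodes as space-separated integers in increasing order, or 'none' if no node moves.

Answer: none

Derivation:
Old toposort: [1, 0, 4, 5, 2, 3]
Added edge 1->3
Recompute Kahn (smallest-id tiebreak):
  initial in-degrees: [1, 0, 3, 4, 1, 1]
  ready (indeg=0): [1]
  pop 1: indeg[0]->0; indeg[3]->3; indeg[4]->0 | ready=[0, 4] | order so far=[1]
  pop 0: indeg[2]->2; indeg[3]->2 | ready=[4] | order so far=[1, 0]
  pop 4: indeg[2]->1; indeg[3]->1; indeg[5]->0 | ready=[5] | order so far=[1, 0, 4]
  pop 5: indeg[2]->0; indeg[3]->0 | ready=[2, 3] | order so far=[1, 0, 4, 5]
  pop 2: no out-edges | ready=[3] | order so far=[1, 0, 4, 5, 2]
  pop 3: no out-edges | ready=[] | order so far=[1, 0, 4, 5, 2, 3]
New canonical toposort: [1, 0, 4, 5, 2, 3]
Compare positions:
  Node 0: index 1 -> 1 (same)
  Node 1: index 0 -> 0 (same)
  Node 2: index 4 -> 4 (same)
  Node 3: index 5 -> 5 (same)
  Node 4: index 2 -> 2 (same)
  Node 5: index 3 -> 3 (same)
Nodes that changed position: none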